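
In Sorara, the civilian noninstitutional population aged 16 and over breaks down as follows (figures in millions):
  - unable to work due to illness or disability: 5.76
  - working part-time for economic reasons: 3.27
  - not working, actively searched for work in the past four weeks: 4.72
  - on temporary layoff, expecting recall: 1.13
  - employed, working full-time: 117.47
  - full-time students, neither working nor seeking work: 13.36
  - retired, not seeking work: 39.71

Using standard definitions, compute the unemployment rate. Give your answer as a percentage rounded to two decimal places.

Employed = 3.27 + 117.47 = 120.74 million (anyone who worked, including part-time for economic reasons, counts as employed).
Unemployed = 4.72 + 1.13 = 5.85 million (jobless and actively searching, or on temporary layoff).
Labor force = 120.74 + 5.85 = 126.59 million.
Unemployment rate = 5.85 / 126.59 = 4.62%.

Unemployment rate ≈ 4.62%.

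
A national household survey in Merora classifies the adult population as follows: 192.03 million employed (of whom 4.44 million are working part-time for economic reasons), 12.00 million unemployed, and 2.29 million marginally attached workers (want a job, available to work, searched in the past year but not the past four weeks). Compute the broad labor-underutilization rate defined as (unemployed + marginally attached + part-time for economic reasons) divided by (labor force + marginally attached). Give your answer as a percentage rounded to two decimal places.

Broad underutilization rate ≈ 9.08%.

Labor force = 192.03 + 12.00 = 204.03 million.
Numerator = 12.00 + 2.29 + 4.44 = 18.73 million.
Denominator = 204.03 + 2.29 = 206.32 million.
Broad rate = 18.73 / 206.32 = 9.08%.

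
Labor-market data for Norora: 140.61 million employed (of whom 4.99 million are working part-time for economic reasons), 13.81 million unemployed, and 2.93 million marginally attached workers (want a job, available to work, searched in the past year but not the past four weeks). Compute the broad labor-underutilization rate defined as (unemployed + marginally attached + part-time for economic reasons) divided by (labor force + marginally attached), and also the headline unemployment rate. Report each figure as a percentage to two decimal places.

Labor force = 140.61 + 13.81 = 154.42 million.
Numerator = 13.81 + 2.93 + 4.99 = 21.73 million.
Denominator = 154.42 + 2.93 = 157.35 million.
Broad rate = 21.73 / 157.35 = 13.81%.
Headline unemployment rate = 13.81 / 154.42 = 8.94%.

Broad underutilization rate ≈ 13.81%; headline unemployment rate ≈ 8.94%.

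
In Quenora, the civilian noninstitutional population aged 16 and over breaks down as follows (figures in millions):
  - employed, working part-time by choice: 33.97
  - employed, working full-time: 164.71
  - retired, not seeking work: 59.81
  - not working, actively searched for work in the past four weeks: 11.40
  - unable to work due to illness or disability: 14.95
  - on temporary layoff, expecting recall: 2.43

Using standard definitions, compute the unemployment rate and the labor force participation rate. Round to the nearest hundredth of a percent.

Employed = 33.97 + 164.71 = 198.68 million.
Unemployed = 11.40 + 2.43 = 13.83 million (jobless and actively searching, or on temporary layoff).
Labor force = 198.68 + 13.83 = 212.51 million.
Not in labor force = 59.81 + 14.95 = 74.76 million (those not working and not actively searching are outside the labor force).
Civilian working-age population = 212.51 + 74.76 = 287.27 million.
Unemployment rate = 13.83 / 212.51 = 6.51%.
Labor force participation rate = 212.51 / 287.27 = 73.98%.

Unemployment rate ≈ 6.51%; labor force participation rate ≈ 73.98%.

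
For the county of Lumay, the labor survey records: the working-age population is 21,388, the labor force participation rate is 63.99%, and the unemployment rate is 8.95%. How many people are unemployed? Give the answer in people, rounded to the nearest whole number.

Labor force = 0.6399 × 21,388 = 13,686.
Unemployed = 0.0895 × 13,686 ≈ 1,225.

About 1,225 are unemployed.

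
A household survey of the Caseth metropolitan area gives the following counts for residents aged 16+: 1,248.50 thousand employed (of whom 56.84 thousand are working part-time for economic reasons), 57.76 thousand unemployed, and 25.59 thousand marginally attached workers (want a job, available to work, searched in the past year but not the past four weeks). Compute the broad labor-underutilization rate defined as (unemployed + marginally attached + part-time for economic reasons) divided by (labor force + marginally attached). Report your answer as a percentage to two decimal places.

Labor force = 1,248.50 + 57.76 = 1,306.26 thousand.
Numerator = 57.76 + 25.59 + 56.84 = 140.19 thousand.
Denominator = 1,306.26 + 25.59 = 1,331.85 thousand.
Broad rate = 140.19 / 1,331.85 = 10.53%.

Broad underutilization rate ≈ 10.53%.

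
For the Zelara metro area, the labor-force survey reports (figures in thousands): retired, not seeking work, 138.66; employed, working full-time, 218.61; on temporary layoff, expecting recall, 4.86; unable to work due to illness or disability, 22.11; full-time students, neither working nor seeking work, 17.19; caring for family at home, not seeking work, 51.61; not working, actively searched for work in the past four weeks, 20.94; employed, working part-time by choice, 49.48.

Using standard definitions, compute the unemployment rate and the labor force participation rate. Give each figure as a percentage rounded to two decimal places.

Unemployment rate ≈ 8.78%; labor force participation rate ≈ 56.14%.

Employed = 218.61 + 49.48 = 268.09 thousand.
Unemployed = 4.86 + 20.94 = 25.80 thousand (jobless and actively searching, or on temporary layoff).
Labor force = 268.09 + 25.80 = 293.89 thousand.
Not in labor force = 138.66 + 22.11 + 17.19 + 51.61 = 229.57 thousand (those not working and not actively searching are outside the labor force).
Civilian working-age population = 293.89 + 229.57 = 523.46 thousand.
Unemployment rate = 25.80 / 293.89 = 8.78%.
Labor force participation rate = 293.89 / 523.46 = 56.14%.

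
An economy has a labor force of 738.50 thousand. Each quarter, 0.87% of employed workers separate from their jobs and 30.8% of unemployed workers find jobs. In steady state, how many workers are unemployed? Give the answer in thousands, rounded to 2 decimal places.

About 20.29 thousand are unemployed in steady state.

Steady-state unemployment rate u* = s/(s+f) = 0.87/(0.87+30.8) = 0.027471.
Unemployed = u* × labor force = 0.027471 × 738.50 ≈ 20.29 thousand.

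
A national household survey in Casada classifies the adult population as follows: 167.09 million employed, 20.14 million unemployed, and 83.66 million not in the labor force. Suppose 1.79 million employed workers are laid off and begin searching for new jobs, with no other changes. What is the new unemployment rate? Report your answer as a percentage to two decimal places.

New unemployment rate ≈ 11.71%.

Initially, labor force = 167.09 + 20.14 = 187.23 million, so u = 20.14/187.23 = 10.76%.
After the change, employed falls and unemployed rises by 1.79; labor force unchanged → E = 165.30, U = 21.93, labor force = 187.23 million.
New unemployment rate = 21.93 / 187.23 = 11.71%.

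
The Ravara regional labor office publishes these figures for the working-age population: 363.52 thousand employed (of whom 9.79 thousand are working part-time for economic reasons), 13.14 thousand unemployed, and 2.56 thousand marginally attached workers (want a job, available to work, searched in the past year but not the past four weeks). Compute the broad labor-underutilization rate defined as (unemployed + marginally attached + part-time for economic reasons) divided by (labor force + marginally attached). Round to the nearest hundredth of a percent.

Broad underutilization rate ≈ 6.72%.

Labor force = 363.52 + 13.14 = 376.66 thousand.
Numerator = 13.14 + 2.56 + 9.79 = 25.49 thousand.
Denominator = 376.66 + 2.56 = 379.22 thousand.
Broad rate = 25.49 / 379.22 = 6.72%.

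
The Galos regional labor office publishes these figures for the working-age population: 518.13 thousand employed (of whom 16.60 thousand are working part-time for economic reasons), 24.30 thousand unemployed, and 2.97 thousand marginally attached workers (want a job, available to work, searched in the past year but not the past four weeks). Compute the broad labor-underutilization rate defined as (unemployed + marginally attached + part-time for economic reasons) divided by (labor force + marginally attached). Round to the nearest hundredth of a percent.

Broad underutilization rate ≈ 8.04%.

Labor force = 518.13 + 24.30 = 542.43 thousand.
Numerator = 24.30 + 2.97 + 16.60 = 43.87 thousand.
Denominator = 542.43 + 2.97 = 545.40 thousand.
Broad rate = 43.87 / 545.40 = 8.04%.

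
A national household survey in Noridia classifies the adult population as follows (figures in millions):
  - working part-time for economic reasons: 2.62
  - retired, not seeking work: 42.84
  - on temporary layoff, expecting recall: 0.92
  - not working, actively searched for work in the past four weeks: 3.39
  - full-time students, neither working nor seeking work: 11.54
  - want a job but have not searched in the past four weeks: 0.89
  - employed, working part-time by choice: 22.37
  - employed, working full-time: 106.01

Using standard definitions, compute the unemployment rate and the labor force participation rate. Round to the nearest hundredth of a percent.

Unemployment rate ≈ 3.19%; labor force participation rate ≈ 71.00%.

Employed = 2.62 + 22.37 + 106.01 = 131.00 million (anyone who worked, including part-time for economic reasons, counts as employed).
Unemployed = 0.92 + 3.39 = 4.31 million (jobless and actively searching, or on temporary layoff).
Labor force = 131.00 + 4.31 = 135.31 million.
Not in labor force = 42.84 + 11.54 + 0.89 = 55.27 million (those not working and not actively searching are outside the labor force — including those who want a job but have given up searching).
Civilian working-age population = 135.31 + 55.27 = 190.58 million.
Unemployment rate = 4.31 / 135.31 = 3.19%.
Labor force participation rate = 135.31 / 190.58 = 71.00%.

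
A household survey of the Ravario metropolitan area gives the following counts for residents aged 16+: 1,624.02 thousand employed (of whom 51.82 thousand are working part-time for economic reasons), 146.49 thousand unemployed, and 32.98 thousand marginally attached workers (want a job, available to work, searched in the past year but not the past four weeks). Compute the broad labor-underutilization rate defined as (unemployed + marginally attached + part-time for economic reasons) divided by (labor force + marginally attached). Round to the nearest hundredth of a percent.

Broad underutilization rate ≈ 12.82%.

Labor force = 1,624.02 + 146.49 = 1,770.51 thousand.
Numerator = 146.49 + 32.98 + 51.82 = 231.29 thousand.
Denominator = 1,770.51 + 32.98 = 1,803.49 thousand.
Broad rate = 231.29 / 1,803.49 = 12.82%.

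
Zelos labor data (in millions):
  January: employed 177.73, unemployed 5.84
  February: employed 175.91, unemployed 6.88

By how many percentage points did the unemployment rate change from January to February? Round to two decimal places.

The unemployment rate changed by +0.58 percentage points.

January: labor force = 177.73 + 5.84 = 183.57; u = 5.84/183.57 = 3.18%.
February: labor force = 175.91 + 6.88 = 182.79; u = 6.88/182.79 = 3.76%.
Change = 3.76% − 3.18% = +0.58 pp.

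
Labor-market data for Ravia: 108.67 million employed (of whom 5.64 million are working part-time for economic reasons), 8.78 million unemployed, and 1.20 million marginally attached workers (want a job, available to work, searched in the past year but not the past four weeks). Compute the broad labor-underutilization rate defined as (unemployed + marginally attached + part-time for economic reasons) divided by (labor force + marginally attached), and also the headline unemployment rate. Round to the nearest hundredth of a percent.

Labor force = 108.67 + 8.78 = 117.45 million.
Numerator = 8.78 + 1.20 + 5.64 = 15.62 million.
Denominator = 117.45 + 1.20 = 118.65 million.
Broad rate = 15.62 / 118.65 = 13.16%.
Headline unemployment rate = 8.78 / 117.45 = 7.48%.

Broad underutilization rate ≈ 13.16%; headline unemployment rate ≈ 7.48%.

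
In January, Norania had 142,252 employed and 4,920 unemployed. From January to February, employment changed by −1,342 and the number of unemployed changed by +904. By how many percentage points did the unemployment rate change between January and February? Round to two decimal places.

January: labor force = 142,252 + 4,920 = 147,172; u = 4,920/147,172 = 3.34%.
February: labor force = 140,910 + 5,824 = 146,734; u = 5,824/146,734 = 3.97%.
Change = 3.97% − 3.34% = +0.63 pp.

The unemployment rate changed by +0.63 percentage points.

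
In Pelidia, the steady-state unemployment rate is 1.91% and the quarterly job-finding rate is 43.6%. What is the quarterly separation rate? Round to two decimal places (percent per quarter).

Separation rate ≈ 0.85% per quarter.

From u* = s/(s+f): s = u·f/(1−u).
s = 0.0191 × 43.6 / (1 − 0.0191) = 0.8328 / 0.9809 ≈ 0.85% per quarter.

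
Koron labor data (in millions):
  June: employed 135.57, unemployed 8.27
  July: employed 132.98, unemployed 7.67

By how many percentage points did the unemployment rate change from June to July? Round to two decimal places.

June: labor force = 135.57 + 8.27 = 143.84; u = 8.27/143.84 = 5.75%.
July: labor force = 132.98 + 7.67 = 140.65; u = 7.67/140.65 = 5.45%.
Change = 5.45% − 5.75% = −0.30 pp.

The unemployment rate changed by −0.30 percentage points.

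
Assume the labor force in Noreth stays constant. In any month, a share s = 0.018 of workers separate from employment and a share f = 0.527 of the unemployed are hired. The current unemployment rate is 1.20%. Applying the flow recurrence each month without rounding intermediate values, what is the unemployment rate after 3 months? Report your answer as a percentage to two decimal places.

With a fixed labor force, u_{t+1} = u_t + s·(1−u_t) − f·u_t = u_t·(1−s−f) + s.
Here 1−s−f = 0.455 and s = 0.018.
u_1 = 0.012000 × 0.455 + 0.018 = 0.023460.
u_2 = 0.023460 × 0.455 + 0.018 = 0.028674.
u_3 = 0.028674 × 0.455 + 0.018 = 0.031047.

Unemployment rate after three months ≈ 3.10%.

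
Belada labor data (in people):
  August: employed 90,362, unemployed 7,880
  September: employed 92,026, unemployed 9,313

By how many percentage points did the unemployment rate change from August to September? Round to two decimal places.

The unemployment rate changed by +1.17 percentage points.

August: labor force = 90,362 + 7,880 = 98,242; u = 7,880/98,242 = 8.02%.
September: labor force = 92,026 + 9,313 = 101,339; u = 9,313/101,339 = 9.19%.
Change = 9.19% − 8.02% = +1.17 pp.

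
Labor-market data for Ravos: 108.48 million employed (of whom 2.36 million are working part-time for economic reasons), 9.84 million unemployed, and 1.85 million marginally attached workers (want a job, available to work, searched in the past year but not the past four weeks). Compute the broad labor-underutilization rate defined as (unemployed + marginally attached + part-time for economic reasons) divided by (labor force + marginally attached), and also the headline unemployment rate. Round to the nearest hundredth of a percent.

Labor force = 108.48 + 9.84 = 118.32 million.
Numerator = 9.84 + 1.85 + 2.36 = 14.05 million.
Denominator = 118.32 + 1.85 = 120.17 million.
Broad rate = 14.05 / 120.17 = 11.69%.
Headline unemployment rate = 9.84 / 118.32 = 8.32%.

Broad underutilization rate ≈ 11.69%; headline unemployment rate ≈ 8.32%.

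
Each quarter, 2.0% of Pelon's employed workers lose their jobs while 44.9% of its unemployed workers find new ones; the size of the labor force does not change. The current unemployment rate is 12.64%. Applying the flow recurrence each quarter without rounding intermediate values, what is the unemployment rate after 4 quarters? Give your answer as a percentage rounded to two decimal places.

With a fixed labor force, u_{t+1} = u_t + s·(1−u_t) − f·u_t = u_t·(1−s−f) + s.
Here 1−s−f = 0.531 and s = 0.020.
u_1 = 0.126400 × 0.531 + 0.020 = 0.087118.
u_2 = 0.087118 × 0.531 + 0.020 = 0.066260.
u_3 = 0.066260 × 0.531 + 0.020 = 0.055184.
u_4 = 0.055184 × 0.531 + 0.020 = 0.049303.

Unemployment rate after four quarters ≈ 4.93%.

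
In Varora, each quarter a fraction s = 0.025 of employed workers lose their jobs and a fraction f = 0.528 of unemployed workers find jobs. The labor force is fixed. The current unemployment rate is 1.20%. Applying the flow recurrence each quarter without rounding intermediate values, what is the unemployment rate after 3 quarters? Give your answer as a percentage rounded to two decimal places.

With a fixed labor force, u_{t+1} = u_t + s·(1−u_t) − f·u_t = u_t·(1−s−f) + s.
Here 1−s−f = 0.447 and s = 0.025.
u_1 = 0.012000 × 0.447 + 0.025 = 0.030364.
u_2 = 0.030364 × 0.447 + 0.025 = 0.038573.
u_3 = 0.038573 × 0.447 + 0.025 = 0.042242.

Unemployment rate after three quarters ≈ 4.22%.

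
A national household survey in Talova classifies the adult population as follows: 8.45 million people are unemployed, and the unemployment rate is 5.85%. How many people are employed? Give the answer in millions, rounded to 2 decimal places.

About 135.99 million are employed.

Labor force = U / u = 8.45 / 0.0585 ≈ 144.44 million.
Employed = labor force − unemployed = 144.44 − 8.45 = 135.99 million.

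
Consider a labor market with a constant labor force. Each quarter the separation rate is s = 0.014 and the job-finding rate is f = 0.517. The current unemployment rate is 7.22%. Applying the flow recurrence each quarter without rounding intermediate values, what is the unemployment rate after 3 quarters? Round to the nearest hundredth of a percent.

Unemployment rate after three quarters ≈ 3.11%.

With a fixed labor force, u_{t+1} = u_t + s·(1−u_t) − f·u_t = u_t·(1−s−f) + s.
Here 1−s−f = 0.469 and s = 0.014.
u_1 = 0.072200 × 0.469 + 0.014 = 0.047862.
u_2 = 0.047862 × 0.469 + 0.014 = 0.036447.
u_3 = 0.036447 × 0.469 + 0.014 = 0.031094.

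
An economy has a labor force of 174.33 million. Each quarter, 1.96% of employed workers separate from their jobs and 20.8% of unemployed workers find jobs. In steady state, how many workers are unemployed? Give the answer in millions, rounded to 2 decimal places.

Steady-state unemployment rate u* = s/(s+f) = 1.96/(1.96+20.8) = 0.086116.
Unemployed = u* × labor force = 0.086116 × 174.33 ≈ 15.01 million.

About 15.01 million are unemployed in steady state.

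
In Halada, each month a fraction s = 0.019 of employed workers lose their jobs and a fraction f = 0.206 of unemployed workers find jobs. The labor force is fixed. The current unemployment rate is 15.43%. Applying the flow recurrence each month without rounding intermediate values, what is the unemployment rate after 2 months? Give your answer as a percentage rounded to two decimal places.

With a fixed labor force, u_{t+1} = u_t + s·(1−u_t) − f·u_t = u_t·(1−s−f) + s.
Here 1−s−f = 0.775 and s = 0.019.
u_1 = 0.154300 × 0.775 + 0.019 = 0.138582.
u_2 = 0.138582 × 0.775 + 0.019 = 0.126401.

Unemployment rate after two months ≈ 12.64%.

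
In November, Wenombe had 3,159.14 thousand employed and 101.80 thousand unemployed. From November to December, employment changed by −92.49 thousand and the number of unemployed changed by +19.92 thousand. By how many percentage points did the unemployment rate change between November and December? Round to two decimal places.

November: labor force = 3,159.14 + 101.80 = 3,260.94; u = 101.80/3,260.94 = 3.12%.
December: labor force = 3,066.65 + 121.72 = 3,188.37; u = 121.72/3,188.37 = 3.82%.
Change = 3.82% − 3.12% = +0.70 pp.

The unemployment rate changed by +0.70 percentage points.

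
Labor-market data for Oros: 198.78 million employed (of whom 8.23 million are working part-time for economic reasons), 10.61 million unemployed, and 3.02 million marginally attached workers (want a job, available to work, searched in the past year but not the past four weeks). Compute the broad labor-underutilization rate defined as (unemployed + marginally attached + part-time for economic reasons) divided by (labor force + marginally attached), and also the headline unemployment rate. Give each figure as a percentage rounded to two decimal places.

Broad underutilization rate ≈ 10.29%; headline unemployment rate ≈ 5.07%.

Labor force = 198.78 + 10.61 = 209.39 million.
Numerator = 10.61 + 3.02 + 8.23 = 21.86 million.
Denominator = 209.39 + 3.02 = 212.41 million.
Broad rate = 21.86 / 212.41 = 10.29%.
Headline unemployment rate = 10.61 / 209.39 = 5.07%.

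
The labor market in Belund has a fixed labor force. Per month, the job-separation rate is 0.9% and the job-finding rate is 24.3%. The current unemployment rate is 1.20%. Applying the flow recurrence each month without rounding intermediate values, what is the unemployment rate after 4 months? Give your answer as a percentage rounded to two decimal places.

With a fixed labor force, u_{t+1} = u_t + s·(1−u_t) − f·u_t = u_t·(1−s−f) + s.
Here 1−s−f = 0.748 and s = 0.009.
u_1 = 0.012000 × 0.748 + 0.009 = 0.017976.
u_2 = 0.017976 × 0.748 + 0.009 = 0.022446.
u_3 = 0.022446 × 0.748 + 0.009 = 0.025790.
u_4 = 0.025790 × 0.748 + 0.009 = 0.028291.

Unemployment rate after four months ≈ 2.83%.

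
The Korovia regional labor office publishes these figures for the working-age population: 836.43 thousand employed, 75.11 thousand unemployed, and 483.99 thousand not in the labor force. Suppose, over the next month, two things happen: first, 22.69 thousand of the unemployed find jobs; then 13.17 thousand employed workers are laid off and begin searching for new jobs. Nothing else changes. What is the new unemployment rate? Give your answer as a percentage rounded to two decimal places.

New unemployment rate ≈ 7.20%.

Initially, labor force = 836.43 + 75.11 = 911.54 thousand, so u = 75.11/911.54 = 8.24%.
After the first change, unemployed falls and employed rises by 22.69; labor force unchanged → E = 859.12, U = 52.42, labor force = 911.54 thousand.
After the second change, employed falls and unemployed rises by 13.17; labor force unchanged → E = 845.95, U = 65.59, labor force = 911.54 thousand.
New unemployment rate = 65.59 / 911.54 = 7.20%.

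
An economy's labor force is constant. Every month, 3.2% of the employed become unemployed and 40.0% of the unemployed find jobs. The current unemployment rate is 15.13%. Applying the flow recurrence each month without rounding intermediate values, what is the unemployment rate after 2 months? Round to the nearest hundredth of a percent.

With a fixed labor force, u_{t+1} = u_t + s·(1−u_t) − f·u_t = u_t·(1−s−f) + s.
Here 1−s−f = 0.568 and s = 0.032.
u_1 = 0.151300 × 0.568 + 0.032 = 0.117938.
u_2 = 0.117938 × 0.568 + 0.032 = 0.098989.

Unemployment rate after two months ≈ 9.90%.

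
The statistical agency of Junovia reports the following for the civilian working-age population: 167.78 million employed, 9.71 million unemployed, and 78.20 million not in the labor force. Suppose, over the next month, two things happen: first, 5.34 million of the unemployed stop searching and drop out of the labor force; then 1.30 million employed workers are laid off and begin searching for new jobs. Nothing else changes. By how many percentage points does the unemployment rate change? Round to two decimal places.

Initially, labor force = 167.78 + 9.71 = 177.49 million, so u = 9.71/177.49 = 5.47%.
After the first change, unemployed and labor force both fall by 5.34 → E = 167.78, U = 4.37, labor force = 172.15 million.
After the second change, employed falls and unemployed rises by 1.30; labor force unchanged → E = 166.48, U = 5.67, labor force = 172.15 million.
New unemployment rate = 5.67 / 172.15 = 3.29%.
Change = 3.29% − 5.47% = −2.18 percentage points.

The unemployment rate changes by −2.18 percentage points.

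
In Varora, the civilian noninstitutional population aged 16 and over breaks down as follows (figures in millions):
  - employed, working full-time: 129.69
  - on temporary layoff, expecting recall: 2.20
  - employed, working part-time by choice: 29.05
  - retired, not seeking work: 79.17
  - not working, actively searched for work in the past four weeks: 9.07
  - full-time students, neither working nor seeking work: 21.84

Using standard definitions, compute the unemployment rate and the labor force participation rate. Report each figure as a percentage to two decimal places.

Employed = 129.69 + 29.05 = 158.74 million.
Unemployed = 2.20 + 9.07 = 11.27 million (jobless and actively searching, or on temporary layoff).
Labor force = 158.74 + 11.27 = 170.01 million.
Not in labor force = 79.17 + 21.84 = 101.01 million (those not working and not actively searching are outside the labor force).
Civilian working-age population = 170.01 + 101.01 = 271.02 million.
Unemployment rate = 11.27 / 170.01 = 6.63%.
Labor force participation rate = 170.01 / 271.02 = 62.73%.

Unemployment rate ≈ 6.63%; labor force participation rate ≈ 62.73%.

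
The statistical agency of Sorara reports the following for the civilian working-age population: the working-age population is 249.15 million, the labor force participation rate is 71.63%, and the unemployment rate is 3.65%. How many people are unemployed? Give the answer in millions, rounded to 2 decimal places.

Labor force = 0.7163 × 249.15 = 178.47 million.
Unemployed = 0.0365 × 178.47 ≈ 6.51 million.

About 6.51 million are unemployed.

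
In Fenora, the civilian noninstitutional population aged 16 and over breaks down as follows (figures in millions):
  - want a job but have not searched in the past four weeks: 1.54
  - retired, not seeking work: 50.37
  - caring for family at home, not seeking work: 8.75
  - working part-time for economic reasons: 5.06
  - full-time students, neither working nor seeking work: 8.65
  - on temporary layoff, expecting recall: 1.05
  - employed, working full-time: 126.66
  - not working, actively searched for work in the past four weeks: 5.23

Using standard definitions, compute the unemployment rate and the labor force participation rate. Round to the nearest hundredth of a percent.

Unemployment rate ≈ 4.55%; labor force participation rate ≈ 66.57%.

Employed = 5.06 + 126.66 = 131.72 million (anyone who worked, including part-time for economic reasons, counts as employed).
Unemployed = 1.05 + 5.23 = 6.28 million (jobless and actively searching, or on temporary layoff).
Labor force = 131.72 + 6.28 = 138.00 million.
Not in labor force = 1.54 + 50.37 + 8.75 + 8.65 = 69.31 million (those not working and not actively searching are outside the labor force — including those who want a job but have given up searching).
Civilian working-age population = 138.00 + 69.31 = 207.31 million.
Unemployment rate = 6.28 / 138.00 = 4.55%.
Labor force participation rate = 138.00 / 207.31 = 66.57%.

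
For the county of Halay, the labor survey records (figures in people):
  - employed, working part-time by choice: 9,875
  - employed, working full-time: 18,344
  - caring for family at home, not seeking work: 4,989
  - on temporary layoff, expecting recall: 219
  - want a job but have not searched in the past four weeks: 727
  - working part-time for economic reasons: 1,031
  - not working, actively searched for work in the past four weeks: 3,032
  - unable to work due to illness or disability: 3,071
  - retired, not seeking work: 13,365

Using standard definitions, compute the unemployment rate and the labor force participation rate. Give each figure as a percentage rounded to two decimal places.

Employed = 9,875 + 18,344 + 1,031 = 29,250 (anyone who worked, including part-time for economic reasons, counts as employed).
Unemployed = 219 + 3,032 = 3,251 (jobless and actively searching, or on temporary layoff).
Labor force = 29,250 + 3,251 = 32,501.
Not in labor force = 4,989 + 727 + 3,071 + 13,365 = 22,152 (those not working and not actively searching are outside the labor force — including those who want a job but have given up searching).
Civilian working-age population = 32,501 + 22,152 = 54,653.
Unemployment rate = 3,251 / 32,501 = 10.00%.
Labor force participation rate = 32,501 / 54,653 = 59.47%.

Unemployment rate ≈ 10.00%; labor force participation rate ≈ 59.47%.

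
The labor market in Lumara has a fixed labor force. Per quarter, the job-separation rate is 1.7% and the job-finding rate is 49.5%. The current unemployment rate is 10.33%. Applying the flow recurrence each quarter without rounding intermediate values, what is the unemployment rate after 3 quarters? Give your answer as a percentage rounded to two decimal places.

With a fixed labor force, u_{t+1} = u_t + s·(1−u_t) − f·u_t = u_t·(1−s−f) + s.
Here 1−s−f = 0.488 and s = 0.017.
u_1 = 0.103300 × 0.488 + 0.017 = 0.067410.
u_2 = 0.067410 × 0.488 + 0.017 = 0.049896.
u_3 = 0.049896 × 0.488 + 0.017 = 0.041349.

Unemployment rate after three quarters ≈ 4.13%.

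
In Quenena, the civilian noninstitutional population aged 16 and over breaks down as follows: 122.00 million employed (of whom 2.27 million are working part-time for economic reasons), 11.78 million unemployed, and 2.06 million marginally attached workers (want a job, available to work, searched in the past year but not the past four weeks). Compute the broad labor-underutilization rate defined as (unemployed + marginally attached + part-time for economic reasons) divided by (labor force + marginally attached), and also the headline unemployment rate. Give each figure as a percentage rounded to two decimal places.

Broad underutilization rate ≈ 11.86%; headline unemployment rate ≈ 8.81%.

Labor force = 122.00 + 11.78 = 133.78 million.
Numerator = 11.78 + 2.06 + 2.27 = 16.11 million.
Denominator = 133.78 + 2.06 = 135.84 million.
Broad rate = 16.11 / 135.84 = 11.86%.
Headline unemployment rate = 11.78 / 133.78 = 8.81%.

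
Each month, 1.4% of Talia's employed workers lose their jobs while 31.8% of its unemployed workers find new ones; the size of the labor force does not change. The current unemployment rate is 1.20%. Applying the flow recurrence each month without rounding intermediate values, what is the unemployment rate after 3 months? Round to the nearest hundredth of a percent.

With a fixed labor force, u_{t+1} = u_t + s·(1−u_t) − f·u_t = u_t·(1−s−f) + s.
Here 1−s−f = 0.668 and s = 0.014.
u_1 = 0.012000 × 0.668 + 0.014 = 0.022016.
u_2 = 0.022016 × 0.668 + 0.014 = 0.028707.
u_3 = 0.028707 × 0.668 + 0.014 = 0.033176.

Unemployment rate after three months ≈ 3.32%.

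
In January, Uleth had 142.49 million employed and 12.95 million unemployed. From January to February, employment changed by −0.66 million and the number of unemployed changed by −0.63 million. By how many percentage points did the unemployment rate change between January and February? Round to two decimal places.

January: labor force = 142.49 + 12.95 = 155.44; u = 12.95/155.44 = 8.33%.
February: labor force = 141.83 + 12.32 = 154.15; u = 12.32/154.15 = 7.99%.
Change = 7.99% − 8.33% = −0.34 pp.

The unemployment rate changed by −0.34 percentage points.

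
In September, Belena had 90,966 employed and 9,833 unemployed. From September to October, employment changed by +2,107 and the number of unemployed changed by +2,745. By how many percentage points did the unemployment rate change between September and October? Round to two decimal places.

September: labor force = 90,966 + 9,833 = 100,799; u = 9,833/100,799 = 9.76%.
October: labor force = 93,073 + 12,578 = 105,651; u = 12,578/105,651 = 11.91%.
Change = 11.91% − 9.76% = +2.15 pp.

The unemployment rate changed by +2.15 percentage points.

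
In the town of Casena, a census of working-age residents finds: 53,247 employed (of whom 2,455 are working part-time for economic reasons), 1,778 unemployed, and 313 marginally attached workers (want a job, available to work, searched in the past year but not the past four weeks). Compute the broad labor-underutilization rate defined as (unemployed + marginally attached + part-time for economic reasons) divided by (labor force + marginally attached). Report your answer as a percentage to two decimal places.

Labor force = 53,247 + 1,778 = 55,025.
Numerator = 1,778 + 313 + 2,455 = 4,546.
Denominator = 55,025 + 313 = 55,338.
Broad rate = 4,546 / 55,338 = 8.21%.

Broad underutilization rate ≈ 8.21%.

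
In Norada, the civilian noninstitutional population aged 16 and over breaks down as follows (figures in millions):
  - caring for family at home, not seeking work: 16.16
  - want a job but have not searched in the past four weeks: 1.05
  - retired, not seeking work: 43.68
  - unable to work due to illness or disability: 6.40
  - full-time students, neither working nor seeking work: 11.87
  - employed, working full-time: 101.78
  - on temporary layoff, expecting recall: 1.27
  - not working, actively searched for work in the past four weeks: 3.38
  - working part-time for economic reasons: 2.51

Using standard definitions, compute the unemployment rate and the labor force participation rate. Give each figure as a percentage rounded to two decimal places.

Employed = 101.78 + 2.51 = 104.29 million (anyone who worked, including part-time for economic reasons, counts as employed).
Unemployed = 1.27 + 3.38 = 4.65 million (jobless and actively searching, or on temporary layoff).
Labor force = 104.29 + 4.65 = 108.94 million.
Not in labor force = 16.16 + 1.05 + 43.68 + 6.40 + 11.87 = 79.16 million (those not working and not actively searching are outside the labor force — including those who want a job but have given up searching).
Civilian working-age population = 108.94 + 79.16 = 188.10 million.
Unemployment rate = 4.65 / 108.94 = 4.27%.
Labor force participation rate = 108.94 / 188.10 = 57.92%.

Unemployment rate ≈ 4.27%; labor force participation rate ≈ 57.92%.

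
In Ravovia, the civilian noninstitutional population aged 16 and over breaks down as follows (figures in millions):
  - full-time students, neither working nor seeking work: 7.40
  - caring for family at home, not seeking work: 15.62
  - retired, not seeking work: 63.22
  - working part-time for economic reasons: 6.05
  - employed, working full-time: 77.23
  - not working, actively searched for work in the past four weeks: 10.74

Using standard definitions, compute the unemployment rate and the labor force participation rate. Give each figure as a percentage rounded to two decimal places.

Unemployment rate ≈ 11.42%; labor force participation rate ≈ 52.16%.

Employed = 6.05 + 77.23 = 83.28 million (anyone who worked, including part-time for economic reasons, counts as employed).
Unemployed = 10.74 million.
Labor force = 83.28 + 10.74 = 94.02 million.
Not in labor force = 7.40 + 15.62 + 63.22 = 86.24 million (those not working and not actively searching are outside the labor force).
Civilian working-age population = 94.02 + 86.24 = 180.26 million.
Unemployment rate = 10.74 / 94.02 = 11.42%.
Labor force participation rate = 94.02 / 180.26 = 52.16%.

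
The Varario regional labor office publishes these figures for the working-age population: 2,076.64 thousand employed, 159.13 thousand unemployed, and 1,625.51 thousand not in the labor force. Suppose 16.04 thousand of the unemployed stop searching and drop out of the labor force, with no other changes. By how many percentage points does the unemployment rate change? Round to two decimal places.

The unemployment rate changes by −0.67 percentage points.

Initially, labor force = 2,076.64 + 159.13 = 2,235.77 thousand, so u = 159.13/2,235.77 = 7.12%.
After the change, unemployed and labor force both fall by 16.04 → E = 2,076.64, U = 143.09, labor force = 2,219.73 thousand.
New unemployment rate = 143.09 / 2,219.73 = 6.45%.
Change = 6.45% − 7.12% = −0.67 percentage points.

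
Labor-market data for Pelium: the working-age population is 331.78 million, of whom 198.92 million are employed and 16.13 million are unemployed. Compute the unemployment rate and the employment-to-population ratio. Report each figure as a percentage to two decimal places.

Labor force = employed + unemployed = 198.92 + 16.13 = 215.05 million.
Unemployment rate = 16.13 / 215.05 = 7.50%.
Employment-population ratio = 198.92 / 331.78 = 59.96%.

Unemployment rate ≈ 7.50%; employment-population ratio ≈ 59.96%.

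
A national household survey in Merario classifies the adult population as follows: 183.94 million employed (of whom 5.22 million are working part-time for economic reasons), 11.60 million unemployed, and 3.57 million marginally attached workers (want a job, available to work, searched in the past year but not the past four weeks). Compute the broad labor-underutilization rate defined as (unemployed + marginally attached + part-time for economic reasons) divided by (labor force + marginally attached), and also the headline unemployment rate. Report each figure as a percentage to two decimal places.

Labor force = 183.94 + 11.60 = 195.54 million.
Numerator = 11.60 + 3.57 + 5.22 = 20.39 million.
Denominator = 195.54 + 3.57 = 199.11 million.
Broad rate = 20.39 / 199.11 = 10.24%.
Headline unemployment rate = 11.60 / 195.54 = 5.93%.

Broad underutilization rate ≈ 10.24%; headline unemployment rate ≈ 5.93%.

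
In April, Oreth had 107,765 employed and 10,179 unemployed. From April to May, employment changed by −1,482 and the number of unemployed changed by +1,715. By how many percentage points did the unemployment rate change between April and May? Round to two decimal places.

The unemployment rate changed by +1.43 percentage points.

April: labor force = 107,765 + 10,179 = 117,944; u = 10,179/117,944 = 8.63%.
May: labor force = 106,283 + 11,894 = 118,177; u = 11,894/118,177 = 10.06%.
Change = 10.06% − 8.63% = +1.43 pp.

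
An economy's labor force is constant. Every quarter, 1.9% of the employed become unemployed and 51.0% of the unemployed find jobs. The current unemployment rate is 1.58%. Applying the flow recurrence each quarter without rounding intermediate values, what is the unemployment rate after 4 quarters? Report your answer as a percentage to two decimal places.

Unemployment rate after four quarters ≈ 3.49%.

With a fixed labor force, u_{t+1} = u_t + s·(1−u_t) − f·u_t = u_t·(1−s−f) + s.
Here 1−s−f = 0.471 and s = 0.019.
u_1 = 0.015800 × 0.471 + 0.019 = 0.026442.
u_2 = 0.026442 × 0.471 + 0.019 = 0.031454.
u_3 = 0.031454 × 0.471 + 0.019 = 0.033815.
u_4 = 0.033815 × 0.471 + 0.019 = 0.034927.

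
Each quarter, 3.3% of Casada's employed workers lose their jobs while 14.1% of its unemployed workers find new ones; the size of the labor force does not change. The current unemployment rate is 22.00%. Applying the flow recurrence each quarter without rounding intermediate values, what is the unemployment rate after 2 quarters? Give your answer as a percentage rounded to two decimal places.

With a fixed labor force, u_{t+1} = u_t + s·(1−u_t) − f·u_t = u_t·(1−s−f) + s.
Here 1−s−f = 0.826 and s = 0.033.
u_1 = 0.220000 × 0.826 + 0.033 = 0.214720.
u_2 = 0.214720 × 0.826 + 0.033 = 0.210359.

Unemployment rate after two quarters ≈ 21.04%.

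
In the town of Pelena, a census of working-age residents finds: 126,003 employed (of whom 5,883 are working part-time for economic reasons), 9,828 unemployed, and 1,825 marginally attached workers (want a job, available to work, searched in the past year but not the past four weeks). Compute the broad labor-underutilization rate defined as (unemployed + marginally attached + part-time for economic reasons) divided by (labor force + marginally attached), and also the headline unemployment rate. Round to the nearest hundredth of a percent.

Labor force = 126,003 + 9,828 = 135,831.
Numerator = 9,828 + 1,825 + 5,883 = 17,536.
Denominator = 135,831 + 1,825 = 137,656.
Broad rate = 17,536 / 137,656 = 12.74%.
Headline unemployment rate = 9,828 / 135,831 = 7.24%.

Broad underutilization rate ≈ 12.74%; headline unemployment rate ≈ 7.24%.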